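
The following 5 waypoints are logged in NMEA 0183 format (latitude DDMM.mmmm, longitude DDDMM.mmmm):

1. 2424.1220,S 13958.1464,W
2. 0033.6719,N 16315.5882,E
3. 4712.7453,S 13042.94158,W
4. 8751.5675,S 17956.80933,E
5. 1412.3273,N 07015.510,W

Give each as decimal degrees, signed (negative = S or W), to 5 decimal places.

Point 1:
  φ: degrees = first 2 digits = 24, minutes = 24.122; 24 + 24.122/60 = 24.402033
  S → negative
  Longitude: split at 3 digits → 139° and 58.1464′; 139 + 58.1464/60 = 139.969107
  W → negative
Point 2:
  Lat: split at 2 digits → 00° and 33.6719′; 0 + 33.6719/60 = 0.561198
  N ⇒ keep positive
  λ: degrees = first 3 digits = 163, minutes = 15.5882; 163 + 15.5882/60 = 163.259803
  E ⇒ keep positive
Point 3:
  Lat: degrees = first 2 digits = 47, minutes = 12.7453; 47 + 12.7453/60 = 47.212422
  hemisphere S, so the sign is −
  Lon: degrees = first 3 digits = 130, minutes = 42.94158; 130 + 42.94158/60 = 130.715693
  hemisphere W, so the sign is −
Point 4:
  Latitude: split at 2 digits → 87° and 51.5675′; 87 + 51.5675/60 = 87.859458
  S ⇒ negate
  Longitude: degrees = first 3 digits = 179, minutes = 56.80933; 179 + 56.80933/60 = 179.946822
  E → positive
Point 5:
  Lat: degrees = first 2 digits = 14, minutes = 12.3273; 14 + 12.3273/60 = 14.205455
  N ⇒ keep positive
  λ: split at 3 digits → 070° and 15.51′; 70 + 15.51/60 = 70.258500
  hemisphere W, so the sign is −

1. -24.40203, -139.96911
2. 0.56120, 163.25980
3. -47.21242, -130.71569
4. -87.85946, 179.94682
5. 14.20546, -70.25850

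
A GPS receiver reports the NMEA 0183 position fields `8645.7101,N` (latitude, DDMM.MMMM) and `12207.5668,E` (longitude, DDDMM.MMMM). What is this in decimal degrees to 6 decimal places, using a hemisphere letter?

φ: split at 2 digits → 86° and 45.7101′; 86 + 45.7101/60 = 86.7618350
λ: degrees = first 3 digits = 122, minutes = 7.5668; 122 + 7.5668/60 = 122.1261133

86.761835° N, 122.126113° E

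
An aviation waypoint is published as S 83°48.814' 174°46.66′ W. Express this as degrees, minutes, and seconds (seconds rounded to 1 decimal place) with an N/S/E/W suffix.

83°48′48.8″ S, 174°46′39.6″ W

Lat: 48.81400′ → 48′ and 0.81400 × 60 = 48.840″
Longitude: fractional minutes 0.66000 × 60 = 39.600″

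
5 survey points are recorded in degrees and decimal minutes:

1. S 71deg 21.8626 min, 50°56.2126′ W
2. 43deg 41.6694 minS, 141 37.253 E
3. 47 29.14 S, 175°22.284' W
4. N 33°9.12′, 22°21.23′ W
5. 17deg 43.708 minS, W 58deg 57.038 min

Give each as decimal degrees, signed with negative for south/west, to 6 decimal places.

Point 1:
  Latitude: 71 + 21.8626/60 = 71.3643767
  S → negative
  Lon: 56.2126′ = 0.936877°; total 50.9368767
  W → negative
Point 2:
  φ: 43 + 41.6694/60 = 43.6944900
  S → negative
  Longitude: 37.253′ = 0.620883°; total 141.6208833
  E → positive
Point 3:
  Lat: 47 + 29.14/60 = 47.4856667
  S ⇒ negate
  Lon: 175 + 22.284/60 = 175.3714000
  W → negative
Point 4:
  Latitude: 33 + 9.12/60 = 33.1520000
  N → positive
  λ: 21.23′ = 0.353833°; total 22.3538333
  hemisphere W, so the sign is −
Point 5:
  Latitude: 43.708′ = 0.728467°; total 17.7284667
  S → negative
  λ: 57.038′ = 0.950633°; total 58.9506333
  W ⇒ negate

1. -71.364377, -50.936877
2. -43.694490, 141.620883
3. -47.485667, -175.371400
4. 33.152000, -22.353833
5. -17.728467, -58.950633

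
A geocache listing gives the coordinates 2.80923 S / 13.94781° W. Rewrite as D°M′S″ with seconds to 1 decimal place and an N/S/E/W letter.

Lat: 0.809230° → 48.55380′; 0.55380 × 60 = 33.228″
Lon: 0.947810 × 60 = 56.86860′ → 56′, remainder × 60 = 52.116″

2°48′33.2″ S, 13°56′52.1″ W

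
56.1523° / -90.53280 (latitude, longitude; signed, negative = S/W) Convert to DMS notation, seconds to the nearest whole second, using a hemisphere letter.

Latitude: 0.152300 × 60 = 9.13800′ → 9′, remainder × 60 = 8.28″
Longitude is negative → W; |value| = 90.532800
Lon: 0.532800° → 31.96800′; 0.96800 × 60 = 58.08″

56°09′8″ N, 90°31′58″ W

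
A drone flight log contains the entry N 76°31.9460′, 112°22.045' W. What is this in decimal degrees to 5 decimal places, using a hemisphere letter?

76.53243° N, 112.36742° W

φ: 76 + 31.946/60 = 76.532433
λ: 112 + 22.045/60 = 112.367417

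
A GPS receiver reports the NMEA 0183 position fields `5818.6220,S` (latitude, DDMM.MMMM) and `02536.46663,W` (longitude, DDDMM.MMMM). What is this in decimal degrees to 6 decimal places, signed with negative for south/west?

φ: split at 2 digits → 58° and 18.622′; 58 + 18.622/60 = 58.3103667
hemisphere S, so the sign is −
λ: degrees = first 3 digits = 25, minutes = 36.46663; 25 + 36.46663/60 = 25.6077772
W → negative

-58.310367, -25.607777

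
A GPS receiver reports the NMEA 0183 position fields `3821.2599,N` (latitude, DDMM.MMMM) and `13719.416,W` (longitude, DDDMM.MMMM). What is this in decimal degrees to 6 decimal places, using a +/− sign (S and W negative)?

38.354332, -137.323600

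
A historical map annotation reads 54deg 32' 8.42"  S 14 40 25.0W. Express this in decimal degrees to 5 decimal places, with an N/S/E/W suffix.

54.53567° S, 14.67361° W

φ: 32′ + 8.42″ = 32.14033′; 54 + 32.14033/60 = 54.535672
Longitude: 14 + 40/60 + 25/3600 = 14.673611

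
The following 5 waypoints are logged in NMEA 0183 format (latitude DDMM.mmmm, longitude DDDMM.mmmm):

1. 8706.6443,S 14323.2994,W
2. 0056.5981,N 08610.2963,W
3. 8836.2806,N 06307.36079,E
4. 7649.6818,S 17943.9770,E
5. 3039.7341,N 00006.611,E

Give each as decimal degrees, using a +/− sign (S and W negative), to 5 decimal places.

1. -87.11074, -143.38832
2. 0.94330, -86.17161
3. 88.60468, 63.12268
4. -76.82803, 179.73295
5. 30.66224, 0.11018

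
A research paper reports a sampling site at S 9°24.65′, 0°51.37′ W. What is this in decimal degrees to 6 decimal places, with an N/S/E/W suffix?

φ: 9 + 24.65/60 = 9.4108333
Lon: 51.37′ = 0.856167°; total 0.8561667

9.410833° S, 0.856167° W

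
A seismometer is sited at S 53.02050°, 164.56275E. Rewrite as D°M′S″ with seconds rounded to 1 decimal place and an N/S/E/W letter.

53°01′13.8″ S, 164°33′45.9″ E

φ: 0.020500° → 1.23000′; 0.23000 × 60 = 13.800″
λ: 0.562750 × 60 = 33.76500′ → 33′, remainder × 60 = 45.900″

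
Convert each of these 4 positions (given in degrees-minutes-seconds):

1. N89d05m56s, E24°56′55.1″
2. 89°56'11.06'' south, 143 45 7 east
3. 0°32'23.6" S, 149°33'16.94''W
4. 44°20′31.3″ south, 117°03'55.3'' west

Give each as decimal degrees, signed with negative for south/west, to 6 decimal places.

1. 89.098889, 24.948639
2. -89.936406, 143.751944
3. -0.539889, -149.554706
4. -44.342028, -117.065361

Point 1:
  Lat: 5′ + 56″ = 5.93333′; 89 + 5.93333/60 = 89.0988889
  N ⇒ keep positive
  Lon: 56′ + 55.1″ = 56.91833′; 24 + 56.91833/60 = 24.9486389
  E → positive
Point 2:
  Lat: 89 + 56/60 + 11.06/3600 = 89.9364056
  S → negative
  Longitude: 143° + 45/60 + 7/3600 = 143 + 0.750000 + 0.001944 = 143.7519444
  E → positive
Point 3:
  Lat: 0° + 32/60 + 23.6/3600 = 0 + 0.533333 + 0.006556 = 0.5398889
  hemisphere S, so the sign is −
  Longitude: 149° + 33/60 + 16.94/3600 = 149 + 0.550000 + 0.004706 = 149.5547056
  W ⇒ negate
Point 4:
  Lat: 44° + 20/60 + 31.3/3600 = 44 + 0.333333 + 0.008694 = 44.3420278
  S → negative
  λ: 3′ + 55.3″ = 3.92167′; 117 + 3.92167/60 = 117.0653611
  hemisphere W, so the sign is −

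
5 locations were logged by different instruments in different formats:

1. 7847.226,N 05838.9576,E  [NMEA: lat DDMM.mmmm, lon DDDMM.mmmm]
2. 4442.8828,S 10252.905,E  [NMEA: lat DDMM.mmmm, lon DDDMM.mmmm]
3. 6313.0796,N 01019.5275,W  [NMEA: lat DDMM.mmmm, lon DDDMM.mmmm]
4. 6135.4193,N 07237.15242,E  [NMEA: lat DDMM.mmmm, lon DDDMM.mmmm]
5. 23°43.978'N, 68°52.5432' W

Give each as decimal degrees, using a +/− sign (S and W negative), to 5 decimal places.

1. 78.78710, 58.64929
2. -44.71471, 102.88175
3. 63.21799, -10.32546
4. 61.59032, 72.61921
5. 23.73297, -68.87572

Point 1:
  Latitude: split at 2 digits → 78° and 47.226′; 78 + 47.226/60 = 78.787100
  N ⇒ keep positive
  Longitude: split at 3 digits → 058° and 38.9576′; 58 + 38.9576/60 = 58.649293
  E → positive
Point 2:
  φ: degrees = first 2 digits = 44, minutes = 42.8828; 44 + 42.8828/60 = 44.714713
  S → negative
  Lon: degrees = first 3 digits = 102, minutes = 52.905; 102 + 52.905/60 = 102.881750
  E ⇒ keep positive
Point 3:
  Latitude: degrees = first 2 digits = 63, minutes = 13.0796; 63 + 13.0796/60 = 63.217993
  N → positive
  Lon: split at 3 digits → 010° and 19.5275′; 10 + 19.5275/60 = 10.325458
  hemisphere W, so the sign is −
Point 4:
  φ: degrees = first 2 digits = 61, minutes = 35.4193; 61 + 35.4193/60 = 61.590322
  N ⇒ keep positive
  Lon: degrees = first 3 digits = 72, minutes = 37.15242; 72 + 37.15242/60 = 72.619207
  E → positive
Point 5:
  φ: 23 + 43.978/60 = 23.732967
  N → positive
  Lon: 52.5432′ = 0.875720°; total 68.875720
  hemisphere W, so the sign is −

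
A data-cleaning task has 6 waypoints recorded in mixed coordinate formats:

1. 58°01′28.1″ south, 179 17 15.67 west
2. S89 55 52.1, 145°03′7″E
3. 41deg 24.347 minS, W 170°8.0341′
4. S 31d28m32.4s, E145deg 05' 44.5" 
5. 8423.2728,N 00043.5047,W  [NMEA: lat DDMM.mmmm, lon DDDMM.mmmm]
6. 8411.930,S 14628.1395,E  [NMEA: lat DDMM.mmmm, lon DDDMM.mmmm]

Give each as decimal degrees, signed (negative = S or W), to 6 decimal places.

1. -58.024472, -179.287686
2. -89.931139, 145.051944
3. -41.405783, -170.133902
4. -31.475667, 145.095694
5. 84.387880, -0.725078
6. -84.198833, 146.468992

Point 1:
  Latitude: 58° + 1/60 + 28.1/3600 = 58 + 0.016667 + 0.007806 = 58.0244722
  hemisphere S, so the sign is −
  Longitude: 179 + 17/60 + 15.67/3600 = 179.2876861
  hemisphere W, so the sign is −
Point 2:
  φ: 89° + 55/60 + 52.1/3600 = 89 + 0.916667 + 0.014472 = 89.9311389
  S ⇒ negate
  λ: 145 + 3/60 + 7/3600 = 145.0519444
  E ⇒ keep positive
Point 3:
  φ: 41 + 24.347/60 = 41.4057833
  S ⇒ negate
  λ: 8.0341′ = 0.133902°; total 170.1339017
  W → negative
Point 4:
  Latitude: 28′ + 32.4″ = 28.54000′; 31 + 28.54000/60 = 31.4756667
  hemisphere S, so the sign is −
  Lon: 145 + 5/60 + 44.5/3600 = 145.0956944
  E ⇒ keep positive
Point 5:
  Latitude: degrees = first 2 digits = 84, minutes = 23.2728; 84 + 23.2728/60 = 84.3878800
  N ⇒ keep positive
  λ: degrees = first 3 digits = 0, minutes = 43.5047; 0 + 43.5047/60 = 0.7250783
  W ⇒ negate
Point 6:
  φ: degrees = first 2 digits = 84, minutes = 11.93; 84 + 11.93/60 = 84.1988333
  S ⇒ negate
  λ: degrees = first 3 digits = 146, minutes = 28.1395; 146 + 28.1395/60 = 146.4689917
  E ⇒ keep positive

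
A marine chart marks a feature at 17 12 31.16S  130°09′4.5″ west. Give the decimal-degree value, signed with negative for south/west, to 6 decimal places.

-17.208656, -130.151250

φ: 12′ + 31.16″ = 12.51933′; 17 + 12.51933/60 = 17.2086556
S ⇒ negate
Lon: 130° + 9/60 + 4.5/3600 = 130 + 0.150000 + 0.001250 = 130.1512500
hemisphere W, so the sign is −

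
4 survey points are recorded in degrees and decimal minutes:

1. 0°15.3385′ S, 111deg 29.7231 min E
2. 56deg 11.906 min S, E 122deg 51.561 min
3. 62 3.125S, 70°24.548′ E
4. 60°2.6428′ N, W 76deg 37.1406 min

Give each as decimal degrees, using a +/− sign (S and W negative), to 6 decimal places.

Point 1:
  Lat: 15.3385′ = 0.255642°; total 0.2556417
  hemisphere S, so the sign is −
  Longitude: 111 + 29.7231/60 = 111.4953850
  E → positive
Point 2:
  Latitude: 56 + 11.906/60 = 56.1984333
  hemisphere S, so the sign is −
  λ: 122 + 51.561/60 = 122.8593500
  E ⇒ keep positive
Point 3:
  Lat: 3.125′ = 0.052083°; total 62.0520833
  hemisphere S, so the sign is −
  λ: 70 + 24.548/60 = 70.4091333
  E ⇒ keep positive
Point 4:
  Latitude: 2.6428′ = 0.044047°; total 60.0440467
  N ⇒ keep positive
  Lon: 37.1406′ = 0.619010°; total 76.6190100
  hemisphere W, so the sign is −

1. -0.255642, 111.495385
2. -56.198433, 122.859350
3. -62.052083, 70.409133
4. 60.044047, -76.619010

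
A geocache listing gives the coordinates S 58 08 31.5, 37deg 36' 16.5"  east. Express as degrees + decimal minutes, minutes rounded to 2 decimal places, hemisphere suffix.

Latitude: 8 + 31.5/60 = 8.5250′
λ: seconds/60 = 0.27500; minutes = 36 + 0.27500 = 36.2750

58° 8.53′ S, 37° 36.28′ E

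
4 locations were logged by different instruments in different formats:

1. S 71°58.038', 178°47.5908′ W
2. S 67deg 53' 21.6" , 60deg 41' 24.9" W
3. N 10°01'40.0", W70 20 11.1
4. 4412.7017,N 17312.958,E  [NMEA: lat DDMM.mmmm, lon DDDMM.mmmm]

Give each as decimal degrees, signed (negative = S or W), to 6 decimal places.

Point 1:
  Lat: 58.038′ = 0.967300°; total 71.9673000
  hemisphere S, so the sign is −
  Longitude: 178 + 47.5908/60 = 178.7931800
  hemisphere W, so the sign is −
Point 2:
  Latitude: 67° + 53/60 + 21.6/3600 = 67 + 0.883333 + 0.006000 = 67.8893333
  S ⇒ negate
  Lon: 41′ + 24.9″ = 41.41500′; 60 + 41.41500/60 = 60.6902500
  W ⇒ negate
Point 3:
  φ: 10 + 1/60 + 40/3600 = 10.0277778
  N ⇒ keep positive
  Longitude: 70 + 20/60 + 11.1/3600 = 70.3364167
  W ⇒ negate
Point 4:
  Latitude: degrees = first 2 digits = 44, minutes = 12.7017; 44 + 12.7017/60 = 44.2116950
  N ⇒ keep positive
  Lon: split at 3 digits → 173° and 12.958′; 173 + 12.958/60 = 173.2159667
  E → positive

1. -71.967300, -178.793180
2. -67.889333, -60.690250
3. 10.027778, -70.336417
4. 44.211695, 173.215967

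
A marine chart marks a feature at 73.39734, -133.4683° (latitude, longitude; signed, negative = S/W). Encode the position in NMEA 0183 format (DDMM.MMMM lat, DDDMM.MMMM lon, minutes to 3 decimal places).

7323.840,N / 13328.098,W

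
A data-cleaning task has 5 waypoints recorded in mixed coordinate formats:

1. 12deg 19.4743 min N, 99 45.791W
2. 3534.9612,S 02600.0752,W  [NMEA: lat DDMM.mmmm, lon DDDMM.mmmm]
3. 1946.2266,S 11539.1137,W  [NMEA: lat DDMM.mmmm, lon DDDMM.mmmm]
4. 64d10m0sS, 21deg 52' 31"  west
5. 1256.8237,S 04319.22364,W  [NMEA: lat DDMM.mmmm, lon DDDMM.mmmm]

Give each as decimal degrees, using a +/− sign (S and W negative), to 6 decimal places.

Point 1:
  Lat: 19.4743′ = 0.324572°; total 12.3245717
  N → positive
  λ: 99 + 45.791/60 = 99.7631833
  W → negative
Point 2:
  Lat: degrees = first 2 digits = 35, minutes = 34.9612; 35 + 34.9612/60 = 35.5826867
  S ⇒ negate
  Longitude: split at 3 digits → 026° and 0.0752′; 26 + 0.0752/60 = 26.0012533
  W → negative
Point 3:
  Latitude: split at 2 digits → 19° and 46.2266′; 19 + 46.2266/60 = 19.7704433
  S ⇒ negate
  Longitude: degrees = first 3 digits = 115, minutes = 39.1137; 115 + 39.1137/60 = 115.6518950
  W → negative
Point 4:
  Latitude: 10′ + 0″ = 10.00000′; 64 + 10.00000/60 = 64.1666667
  S → negative
  Longitude: 52′ + 31″ = 52.51667′; 21 + 52.51667/60 = 21.8752778
  hemisphere W, so the sign is −
Point 5:
  φ: degrees = first 2 digits = 12, minutes = 56.8237; 12 + 56.8237/60 = 12.9470617
  hemisphere S, so the sign is −
  λ: degrees = first 3 digits = 43, minutes = 19.22364; 43 + 19.22364/60 = 43.3203940
  W → negative

1. 12.324572, -99.763183
2. -35.582687, -26.001253
3. -19.770443, -115.651895
4. -64.166667, -21.875278
5. -12.947062, -43.320394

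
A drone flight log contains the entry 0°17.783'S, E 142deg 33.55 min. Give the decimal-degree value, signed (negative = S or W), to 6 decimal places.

-0.296383, 142.559167

Lat: 17.783′ = 0.296383°; total 0.2963833
S ⇒ negate
Lon: 142 + 33.55/60 = 142.5591667
E ⇒ keep positive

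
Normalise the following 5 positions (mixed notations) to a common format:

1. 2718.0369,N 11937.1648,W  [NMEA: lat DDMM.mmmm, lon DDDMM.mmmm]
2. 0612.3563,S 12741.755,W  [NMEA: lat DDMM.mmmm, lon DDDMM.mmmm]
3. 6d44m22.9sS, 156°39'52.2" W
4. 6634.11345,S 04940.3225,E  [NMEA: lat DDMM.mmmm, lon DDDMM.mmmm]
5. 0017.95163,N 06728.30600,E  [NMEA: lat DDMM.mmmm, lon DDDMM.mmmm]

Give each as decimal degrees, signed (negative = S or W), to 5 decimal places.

1. 27.30062, -119.61941
2. -6.20594, -127.69592
3. -6.73969, -156.66450
4. -66.56856, 49.67204
5. 0.29919, 67.47177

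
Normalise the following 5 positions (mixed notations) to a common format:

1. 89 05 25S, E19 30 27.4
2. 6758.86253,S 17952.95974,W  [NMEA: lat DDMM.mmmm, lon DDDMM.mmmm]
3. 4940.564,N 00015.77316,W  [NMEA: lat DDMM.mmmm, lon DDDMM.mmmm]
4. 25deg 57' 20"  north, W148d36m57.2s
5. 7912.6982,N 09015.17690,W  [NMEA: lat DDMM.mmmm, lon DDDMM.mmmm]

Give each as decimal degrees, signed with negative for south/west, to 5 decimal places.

1. -89.09028, 19.50761
2. -67.98104, -179.88266
3. 49.67607, -0.26289
4. 25.95556, -148.61589
5. 79.21164, -90.25295

Point 1:
  Latitude: 89° + 5/60 + 25/3600 = 89 + 0.083333 + 0.006944 = 89.090278
  S → negative
  Longitude: 19° + 30/60 + 27.4/3600 = 19 + 0.500000 + 0.007611 = 19.507611
  E ⇒ keep positive
Point 2:
  Lat: degrees = first 2 digits = 67, minutes = 58.86253; 67 + 58.86253/60 = 67.981042
  S → negative
  Lon: split at 3 digits → 179° and 52.95974′; 179 + 52.95974/60 = 179.882662
  hemisphere W, so the sign is −
Point 3:
  Lat: degrees = first 2 digits = 49, minutes = 40.564; 49 + 40.564/60 = 49.676067
  N → positive
  Lon: degrees = first 3 digits = 0, minutes = 15.77316; 0 + 15.77316/60 = 0.262886
  hemisphere W, so the sign is −
Point 4:
  φ: 25 + 57/60 + 20/3600 = 25.955556
  N ⇒ keep positive
  Longitude: 36′ + 57.2″ = 36.95333′; 148 + 36.95333/60 = 148.615889
  W ⇒ negate
Point 5:
  Lat: split at 2 digits → 79° and 12.6982′; 79 + 12.6982/60 = 79.211637
  N ⇒ keep positive
  Longitude: degrees = first 3 digits = 90, minutes = 15.1769; 90 + 15.1769/60 = 90.252948
  hemisphere W, so the sign is −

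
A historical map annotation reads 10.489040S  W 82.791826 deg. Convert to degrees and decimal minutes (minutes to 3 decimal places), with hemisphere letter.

Latitude: minutes = (10.489040 − 10) × 60 = 29.34240
Lon: fractional part 0.791826 → 47.50956 minutes

10° 29.342′ S, 82° 47.510′ W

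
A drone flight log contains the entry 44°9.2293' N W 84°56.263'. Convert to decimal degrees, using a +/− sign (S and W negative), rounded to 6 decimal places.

44.153822, -84.937717

φ: 9.2293′ = 0.153822°; total 44.1538217
N → positive
Longitude: 84 + 56.263/60 = 84.9377167
W ⇒ negate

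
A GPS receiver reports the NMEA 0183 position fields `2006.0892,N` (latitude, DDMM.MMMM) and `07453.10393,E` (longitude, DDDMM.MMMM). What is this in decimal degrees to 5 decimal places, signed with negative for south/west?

20.10149, 74.88507

Lat: split at 2 digits → 20° and 6.0892′; 20 + 6.0892/60 = 20.101487
N ⇒ keep positive
λ: split at 3 digits → 074° and 53.10393′; 74 + 53.10393/60 = 74.885066
E ⇒ keep positive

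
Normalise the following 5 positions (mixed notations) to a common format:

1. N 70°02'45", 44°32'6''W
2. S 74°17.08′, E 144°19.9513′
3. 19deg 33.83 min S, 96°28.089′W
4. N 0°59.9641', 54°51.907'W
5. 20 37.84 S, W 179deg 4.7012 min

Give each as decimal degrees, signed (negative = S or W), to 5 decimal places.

Point 1:
  Latitude: 70° + 2/60 + 45/3600 = 70 + 0.033333 + 0.012500 = 70.045833
  N ⇒ keep positive
  λ: 32′ + 6″ = 32.10000′; 44 + 32.10000/60 = 44.535000
  hemisphere W, so the sign is −
Point 2:
  Lat: 74 + 17.08/60 = 74.284667
  hemisphere S, so the sign is −
  Lon: 19.9513′ = 0.332522°; total 144.332522
  E → positive
Point 3:
  Lat: 19 + 33.83/60 = 19.563833
  S ⇒ negate
  Lon: 28.089′ = 0.468150°; total 96.468150
  W ⇒ negate
Point 4:
  Latitude: 0 + 59.9641/60 = 0.999402
  N → positive
  Lon: 51.907′ = 0.865117°; total 54.865117
  hemisphere W, so the sign is −
Point 5:
  Lat: 37.84′ = 0.630667°; total 20.630667
  S ⇒ negate
  Longitude: 179 + 4.7012/60 = 179.078353
  W → negative

1. 70.04583, -44.53500
2. -74.28467, 144.33252
3. -19.56383, -96.46815
4. 0.99940, -54.86512
5. -20.63067, -179.07835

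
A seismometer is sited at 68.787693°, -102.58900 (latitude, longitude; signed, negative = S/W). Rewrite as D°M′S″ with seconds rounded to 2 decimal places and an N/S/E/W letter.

Lat: whole degrees 68; 47.26158′ → 47′ and 15.6948″
Longitude is negative → W; |value| = 102.589000
Longitude: 0.589000 × 60 = 35.34000′ → 35′, remainder × 60 = 20.4000″

68°47′15.69″ N, 102°35′20.40″ W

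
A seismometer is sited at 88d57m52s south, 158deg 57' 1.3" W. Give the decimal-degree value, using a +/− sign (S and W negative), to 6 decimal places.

Lat: 88 + 57/60 + 52/3600 = 88.9644444
S → negative
λ: 158° + 57/60 + 1.3/3600 = 158 + 0.950000 + 0.000361 = 158.9503611
hemisphere W, so the sign is −

-88.964444, -158.950361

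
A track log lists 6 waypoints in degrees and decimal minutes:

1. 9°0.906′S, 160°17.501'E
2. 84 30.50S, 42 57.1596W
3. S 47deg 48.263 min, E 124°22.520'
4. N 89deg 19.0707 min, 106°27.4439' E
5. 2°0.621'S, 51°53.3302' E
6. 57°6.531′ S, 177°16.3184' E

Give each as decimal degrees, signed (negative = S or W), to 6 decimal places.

1. -9.015100, 160.291683
2. -84.508333, -42.952660
3. -47.804383, 124.375333
4. 89.317845, 106.457398
5. -2.010350, 51.888837
6. -57.108850, 177.271973

Point 1:
  Latitude: 0.906′ = 0.015100°; total 9.0151000
  hemisphere S, so the sign is −
  Lon: 17.501′ = 0.291683°; total 160.2916833
  E → positive
Point 2:
  Lat: 30.5′ = 0.508333°; total 84.5083333
  S → negative
  Longitude: 57.1596′ = 0.952660°; total 42.9526600
  W → negative
Point 3:
  φ: 47 + 48.263/60 = 47.8043833
  S ⇒ negate
  Longitude: 22.52′ = 0.375333°; total 124.3753333
  E → positive
Point 4:
  Latitude: 19.0707′ = 0.317845°; total 89.3178450
  N ⇒ keep positive
  Longitude: 27.4439′ = 0.457398°; total 106.4573983
  E → positive
Point 5:
  φ: 2 + 0.621/60 = 2.0103500
  S ⇒ negate
  Lon: 51 + 53.3302/60 = 51.8888367
  E ⇒ keep positive
Point 6:
  Lat: 57 + 6.531/60 = 57.1088500
  S → negative
  Lon: 177 + 16.3184/60 = 177.2719733
  E ⇒ keep positive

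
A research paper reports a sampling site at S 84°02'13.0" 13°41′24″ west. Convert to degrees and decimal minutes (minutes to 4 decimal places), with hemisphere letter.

φ: 2 + 13/60 = 2.216667′
λ: 41 + 24/60 = 41.400000′

84° 2.2167′ S, 13° 41.4000′ W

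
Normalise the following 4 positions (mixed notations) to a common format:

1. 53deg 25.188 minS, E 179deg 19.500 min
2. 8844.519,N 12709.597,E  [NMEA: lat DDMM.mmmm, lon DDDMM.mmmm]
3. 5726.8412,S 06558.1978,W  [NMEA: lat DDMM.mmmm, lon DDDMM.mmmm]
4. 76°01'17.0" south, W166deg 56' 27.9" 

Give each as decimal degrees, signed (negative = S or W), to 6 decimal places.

Point 1:
  Latitude: 25.188′ = 0.419800°; total 53.4198000
  hemisphere S, so the sign is −
  λ: 19.5′ = 0.325000°; total 179.3250000
  E ⇒ keep positive
Point 2:
  Lat: degrees = first 2 digits = 88, minutes = 44.519; 88 + 44.519/60 = 88.7419833
  N → positive
  λ: split at 3 digits → 127° and 9.597′; 127 + 9.597/60 = 127.1599500
  E → positive
Point 3:
  Lat: degrees = first 2 digits = 57, minutes = 26.8412; 57 + 26.8412/60 = 57.4473533
  S → negative
  Lon: degrees = first 3 digits = 65, minutes = 58.1978; 65 + 58.1978/60 = 65.9699633
  W ⇒ negate
Point 4:
  Latitude: 76 + 1/60 + 17/3600 = 76.0213889
  S ⇒ negate
  Longitude: 56′ + 27.9″ = 56.46500′; 166 + 56.46500/60 = 166.9410833
  W ⇒ negate

1. -53.419800, 179.325000
2. 88.741983, 127.159950
3. -57.447353, -65.969963
4. -76.021389, -166.941083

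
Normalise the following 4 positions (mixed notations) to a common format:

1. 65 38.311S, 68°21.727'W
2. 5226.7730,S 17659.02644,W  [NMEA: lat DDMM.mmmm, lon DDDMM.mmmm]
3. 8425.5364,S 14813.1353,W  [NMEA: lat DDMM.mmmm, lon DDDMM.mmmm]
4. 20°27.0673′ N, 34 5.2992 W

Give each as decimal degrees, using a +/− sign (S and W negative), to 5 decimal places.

1. -65.63852, -68.36212
2. -52.44622, -176.98377
3. -84.42561, -148.21892
4. 20.45112, -34.08832

Point 1:
  Latitude: 65 + 38.311/60 = 65.638517
  hemisphere S, so the sign is −
  λ: 21.727′ = 0.362117°; total 68.362117
  W → negative
Point 2:
  Latitude: degrees = first 2 digits = 52, minutes = 26.773; 52 + 26.773/60 = 52.446217
  hemisphere S, so the sign is −
  Lon: degrees = first 3 digits = 176, minutes = 59.02644; 176 + 59.02644/60 = 176.983774
  hemisphere W, so the sign is −
Point 3:
  Lat: degrees = first 2 digits = 84, minutes = 25.5364; 84 + 25.5364/60 = 84.425607
  S → negative
  Longitude: split at 3 digits → 148° and 13.1353′; 148 + 13.1353/60 = 148.218922
  W ⇒ negate
Point 4:
  φ: 27.0673′ = 0.451122°; total 20.451122
  N ⇒ keep positive
  λ: 5.2992′ = 0.088320°; total 34.088320
  hemisphere W, so the sign is −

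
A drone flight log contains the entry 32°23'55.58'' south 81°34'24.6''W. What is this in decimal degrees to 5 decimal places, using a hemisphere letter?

32.39877° S, 81.57350° W

Latitude: 32° + 23/60 + 55.58/3600 = 32 + 0.383333 + 0.015439 = 32.398772
Longitude: 34′ + 24.6″ = 34.41000′; 81 + 34.41000/60 = 81.573500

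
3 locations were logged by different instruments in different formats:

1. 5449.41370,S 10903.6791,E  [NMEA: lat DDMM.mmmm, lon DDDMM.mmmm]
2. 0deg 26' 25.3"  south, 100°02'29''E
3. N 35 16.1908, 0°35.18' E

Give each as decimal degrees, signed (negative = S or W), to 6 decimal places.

Point 1:
  Lat: degrees = first 2 digits = 54, minutes = 49.4137; 54 + 49.4137/60 = 54.8235617
  S → negative
  λ: degrees = first 3 digits = 109, minutes = 3.6791; 109 + 3.6791/60 = 109.0613183
  E ⇒ keep positive
Point 2:
  Latitude: 26′ + 25.3″ = 26.42167′; 0 + 26.42167/60 = 0.4403611
  S ⇒ negate
  λ: 100° + 2/60 + 29/3600 = 100 + 0.033333 + 0.008056 = 100.0413889
  E → positive
Point 3:
  φ: 16.1908′ = 0.269847°; total 35.2698467
  N → positive
  Longitude: 35.18′ = 0.586333°; total 0.5863333
  E ⇒ keep positive

1. -54.823562, 109.061318
2. -0.440361, 100.041389
3. 35.269847, 0.586333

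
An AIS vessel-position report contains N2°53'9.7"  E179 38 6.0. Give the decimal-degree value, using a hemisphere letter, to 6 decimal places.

2.886028° N, 179.635000° E

Lat: 2° + 53/60 + 9.7/3600 = 2 + 0.883333 + 0.002694 = 2.8860278
Lon: 179° + 38/60 + 6/3600 = 179 + 0.633333 + 0.001667 = 179.6350000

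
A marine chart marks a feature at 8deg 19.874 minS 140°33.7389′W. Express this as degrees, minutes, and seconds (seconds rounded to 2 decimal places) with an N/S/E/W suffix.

8°19′52.44″ S, 140°33′44.33″ W

φ: 19.87400′ → 19′ and 0.87400 × 60 = 52.4400″
λ: 33.73890′ → 33′ and 0.73890 × 60 = 44.3340″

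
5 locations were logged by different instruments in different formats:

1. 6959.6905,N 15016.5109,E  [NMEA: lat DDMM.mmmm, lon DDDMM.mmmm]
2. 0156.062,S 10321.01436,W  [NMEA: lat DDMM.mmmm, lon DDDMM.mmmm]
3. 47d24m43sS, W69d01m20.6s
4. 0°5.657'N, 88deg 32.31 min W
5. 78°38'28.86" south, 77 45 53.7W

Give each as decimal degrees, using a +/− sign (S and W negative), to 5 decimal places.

1. 69.99484, 150.27518
2. -1.93437, -103.35024
3. -47.41194, -69.02239
4. 0.09428, -88.53850
5. -78.64135, -77.76492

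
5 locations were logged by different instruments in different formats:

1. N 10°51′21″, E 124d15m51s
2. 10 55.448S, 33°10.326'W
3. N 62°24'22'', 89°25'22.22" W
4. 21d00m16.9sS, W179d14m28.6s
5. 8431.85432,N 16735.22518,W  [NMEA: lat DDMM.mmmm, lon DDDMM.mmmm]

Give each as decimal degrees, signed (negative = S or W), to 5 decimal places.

Point 1:
  Lat: 10 + 51/60 + 21/3600 = 10.855833
  N → positive
  Longitude: 124 + 15/60 + 51/3600 = 124.264167
  E ⇒ keep positive
Point 2:
  Lat: 10 + 55.448/60 = 10.924133
  S ⇒ negate
  Longitude: 10.326′ = 0.172100°; total 33.172100
  hemisphere W, so the sign is −
Point 3:
  Latitude: 24′ + 22″ = 24.36667′; 62 + 24.36667/60 = 62.406111
  N ⇒ keep positive
  Longitude: 89° + 25/60 + 22.22/3600 = 89 + 0.416667 + 0.006172 = 89.422839
  W ⇒ negate
Point 4:
  Latitude: 21° + 0/60 + 16.9/3600 = 21 + 0.000000 + 0.004694 = 21.004694
  hemisphere S, so the sign is −
  Longitude: 179° + 14/60 + 28.6/3600 = 179 + 0.233333 + 0.007944 = 179.241278
  hemisphere W, so the sign is −
Point 5:
  φ: split at 2 digits → 84° and 31.85432′; 84 + 31.85432/60 = 84.530905
  N ⇒ keep positive
  Lon: split at 3 digits → 167° and 35.22518′; 167 + 35.22518/60 = 167.587086
  W ⇒ negate

1. 10.85583, 124.26417
2. -10.92413, -33.17210
3. 62.40611, -89.42284
4. -21.00469, -179.24128
5. 84.53091, -167.58709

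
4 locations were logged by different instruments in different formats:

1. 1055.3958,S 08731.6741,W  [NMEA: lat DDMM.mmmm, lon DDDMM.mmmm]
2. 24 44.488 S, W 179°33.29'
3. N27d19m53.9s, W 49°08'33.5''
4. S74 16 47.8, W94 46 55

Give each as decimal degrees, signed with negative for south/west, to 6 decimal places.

Point 1:
  Latitude: degrees = first 2 digits = 10, minutes = 55.3958; 10 + 55.3958/60 = 10.9232633
  S ⇒ negate
  Longitude: split at 3 digits → 087° and 31.6741′; 87 + 31.6741/60 = 87.5279017
  W → negative
Point 2:
  Latitude: 24 + 44.488/60 = 24.7414667
  hemisphere S, so the sign is −
  Longitude: 33.29′ = 0.554833°; total 179.5548333
  W ⇒ negate
Point 3:
  φ: 19′ + 53.9″ = 19.89833′; 27 + 19.89833/60 = 27.3316389
  N → positive
  λ: 8′ + 33.5″ = 8.55833′; 49 + 8.55833/60 = 49.1426389
  hemisphere W, so the sign is −
Point 4:
  Lat: 74 + 16/60 + 47.8/3600 = 74.2799444
  S → negative
  Lon: 94° + 46/60 + 55/3600 = 94 + 0.766667 + 0.015278 = 94.7819444
  W → negative

1. -10.923263, -87.527902
2. -24.741467, -179.554833
3. 27.331639, -49.142639
4. -74.279944, -94.781944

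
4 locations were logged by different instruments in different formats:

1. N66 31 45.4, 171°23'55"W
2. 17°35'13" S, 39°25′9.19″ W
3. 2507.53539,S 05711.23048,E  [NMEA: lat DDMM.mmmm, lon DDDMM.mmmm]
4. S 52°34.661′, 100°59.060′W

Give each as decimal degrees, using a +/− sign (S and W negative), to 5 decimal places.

1. 66.52928, -171.39861
2. -17.58694, -39.41922
3. -25.12559, 57.18717
4. -52.57768, -100.98433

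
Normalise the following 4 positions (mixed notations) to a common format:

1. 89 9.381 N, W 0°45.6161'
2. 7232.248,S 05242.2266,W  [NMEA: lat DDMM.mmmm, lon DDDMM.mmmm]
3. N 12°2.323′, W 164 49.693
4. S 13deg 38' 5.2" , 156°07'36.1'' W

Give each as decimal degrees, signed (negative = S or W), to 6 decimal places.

Point 1:
  Latitude: 9.381′ = 0.156350°; total 89.1563500
  N → positive
  λ: 0 + 45.6161/60 = 0.7602683
  W ⇒ negate
Point 2:
  φ: split at 2 digits → 72° and 32.248′; 72 + 32.248/60 = 72.5374667
  S ⇒ negate
  Longitude: split at 3 digits → 052° and 42.2266′; 52 + 42.2266/60 = 52.7037767
  W → negative
Point 3:
  φ: 12 + 2.323/60 = 12.0387167
  N → positive
  Longitude: 49.693′ = 0.828217°; total 164.8282167
  W → negative
Point 4:
  Latitude: 13° + 38/60 + 5.2/3600 = 13 + 0.633333 + 0.001444 = 13.6347778
  S ⇒ negate
  Lon: 156° + 7/60 + 36.1/3600 = 156 + 0.116667 + 0.010028 = 156.1266944
  hemisphere W, so the sign is −

1. 89.156350, -0.760268
2. -72.537467, -52.703777
3. 12.038717, -164.828217
4. -13.634778, -156.126694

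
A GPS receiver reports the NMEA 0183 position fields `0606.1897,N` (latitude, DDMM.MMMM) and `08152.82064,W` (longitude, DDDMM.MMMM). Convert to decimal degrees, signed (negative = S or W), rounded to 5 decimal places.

Lat: split at 2 digits → 06° and 6.1897′; 6 + 6.1897/60 = 6.103162
N → positive
Longitude: degrees = first 3 digits = 81, minutes = 52.82064; 81 + 52.82064/60 = 81.880344
W ⇒ negate

6.10316, -81.88034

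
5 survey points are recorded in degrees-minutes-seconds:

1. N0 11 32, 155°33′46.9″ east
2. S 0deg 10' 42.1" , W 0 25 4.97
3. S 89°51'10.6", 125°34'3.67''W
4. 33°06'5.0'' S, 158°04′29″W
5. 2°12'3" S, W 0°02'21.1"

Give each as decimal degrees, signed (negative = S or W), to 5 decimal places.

1. 0.19222, 155.56303
2. -0.17836, -0.41805
3. -89.85294, -125.56769
4. -33.10139, -158.07472
5. -2.20083, -0.03919

Point 1:
  Lat: 0 + 11/60 + 32/3600 = 0.192222
  N → positive
  Lon: 155° + 33/60 + 46.9/3600 = 155 + 0.550000 + 0.013028 = 155.563028
  E → positive
Point 2:
  Latitude: 0 + 10/60 + 42.1/3600 = 0.178361
  S ⇒ negate
  Lon: 0° + 25/60 + 4.97/3600 = 0 + 0.416667 + 0.001381 = 0.418047
  W → negative
Point 3:
  Latitude: 51′ + 10.6″ = 51.17667′; 89 + 51.17667/60 = 89.852944
  S → negative
  λ: 34′ + 3.67″ = 34.06117′; 125 + 34.06117/60 = 125.567686
  W → negative
Point 4:
  Latitude: 33 + 6/60 + 5/3600 = 33.101389
  hemisphere S, so the sign is −
  Longitude: 158 + 4/60 + 29/3600 = 158.074722
  W → negative
Point 5:
  φ: 12′ + 3″ = 12.05000′; 2 + 12.05000/60 = 2.200833
  S → negative
  Longitude: 0° + 2/60 + 21.1/3600 = 0 + 0.033333 + 0.005861 = 0.039194
  W → negative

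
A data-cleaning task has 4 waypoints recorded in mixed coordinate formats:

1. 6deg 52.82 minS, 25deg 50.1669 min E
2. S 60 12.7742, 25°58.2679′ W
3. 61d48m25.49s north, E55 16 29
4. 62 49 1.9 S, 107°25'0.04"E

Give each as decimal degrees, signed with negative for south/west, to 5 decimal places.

Point 1:
  φ: 6 + 52.82/60 = 6.880333
  S → negative
  Lon: 50.1669′ = 0.836115°; total 25.836115
  E ⇒ keep positive
Point 2:
  Latitude: 60 + 12.7742/60 = 60.212903
  S ⇒ negate
  λ: 58.2679′ = 0.971132°; total 25.971132
  W ⇒ negate
Point 3:
  Lat: 61° + 48/60 + 25.49/3600 = 61 + 0.800000 + 0.007081 = 61.807081
  N → positive
  λ: 16′ + 29″ = 16.48333′; 55 + 16.48333/60 = 55.274722
  E ⇒ keep positive
Point 4:
  Lat: 49′ + 1.9″ = 49.03167′; 62 + 49.03167/60 = 62.817194
  S ⇒ negate
  λ: 25′ + 0.04″ = 25.00067′; 107 + 25.00067/60 = 107.416678
  E → positive

1. -6.88033, 25.83612
2. -60.21290, -25.97113
3. 61.80708, 55.27472
4. -62.81719, 107.41668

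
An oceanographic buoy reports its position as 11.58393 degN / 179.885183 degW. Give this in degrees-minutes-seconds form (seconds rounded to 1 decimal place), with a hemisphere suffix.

11°35′2.1″ N, 179°53′6.7″ W

Lat: 0.583930 × 60 = 35.03580′ → 35′, remainder × 60 = 2.148″
Lon: 0.885183° → 53.11098′; 0.11098 × 60 = 6.659″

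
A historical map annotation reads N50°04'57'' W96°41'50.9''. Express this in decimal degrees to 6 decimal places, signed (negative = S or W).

Latitude: 50 + 4/60 + 57/3600 = 50.0825000
N → positive
λ: 96° + 41/60 + 50.9/3600 = 96 + 0.683333 + 0.014139 = 96.6974722
W → negative

50.082500, -96.697472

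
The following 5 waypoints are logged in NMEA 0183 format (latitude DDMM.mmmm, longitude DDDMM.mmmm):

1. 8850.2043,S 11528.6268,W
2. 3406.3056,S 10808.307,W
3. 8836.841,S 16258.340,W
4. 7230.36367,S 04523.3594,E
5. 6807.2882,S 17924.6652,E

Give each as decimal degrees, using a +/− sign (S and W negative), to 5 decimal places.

1. -88.83674, -115.47711
2. -34.10509, -108.13845
3. -88.61402, -162.97233
4. -72.50606, 45.38932
5. -68.12147, 179.41109

Point 1:
  φ: degrees = first 2 digits = 88, minutes = 50.2043; 88 + 50.2043/60 = 88.836738
  S ⇒ negate
  Longitude: split at 3 digits → 115° and 28.6268′; 115 + 28.6268/60 = 115.477113
  W ⇒ negate
Point 2:
  Lat: split at 2 digits → 34° and 6.3056′; 34 + 6.3056/60 = 34.105093
  hemisphere S, so the sign is −
  λ: degrees = first 3 digits = 108, minutes = 8.307; 108 + 8.307/60 = 108.138450
  W ⇒ negate
Point 3:
  φ: degrees = first 2 digits = 88, minutes = 36.841; 88 + 36.841/60 = 88.614017
  hemisphere S, so the sign is −
  λ: degrees = first 3 digits = 162, minutes = 58.34; 162 + 58.34/60 = 162.972333
  hemisphere W, so the sign is −
Point 4:
  Latitude: split at 2 digits → 72° and 30.36367′; 72 + 30.36367/60 = 72.506061
  S → negative
  λ: split at 3 digits → 045° and 23.3594′; 45 + 23.3594/60 = 45.389323
  E → positive
Point 5:
  φ: degrees = first 2 digits = 68, minutes = 7.2882; 68 + 7.2882/60 = 68.121470
  hemisphere S, so the sign is −
  Longitude: split at 3 digits → 179° and 24.6652′; 179 + 24.6652/60 = 179.411087
  E ⇒ keep positive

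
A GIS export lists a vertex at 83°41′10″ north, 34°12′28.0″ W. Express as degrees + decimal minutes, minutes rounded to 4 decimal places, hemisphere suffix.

83° 41.1667′ N, 34° 12.4667′ W

Latitude: seconds/60 = 0.16667; minutes = 41 + 0.16667 = 41.166667
Lon: 12 + 28/60 = 12.466667′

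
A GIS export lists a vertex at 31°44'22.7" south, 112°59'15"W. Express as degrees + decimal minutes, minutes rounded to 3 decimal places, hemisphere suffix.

31° 44.378′ S, 112° 59.250′ W

Latitude: seconds/60 = 0.37833; minutes = 44 + 0.37833 = 44.37833
Longitude: seconds/60 = 0.25000; minutes = 59 + 0.25000 = 59.25000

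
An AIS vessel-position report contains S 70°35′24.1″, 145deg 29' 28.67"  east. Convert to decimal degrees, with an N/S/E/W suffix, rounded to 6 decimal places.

Latitude: 70 + 35/60 + 24.1/3600 = 70.5900278
Longitude: 145° + 29/60 + 28.67/3600 = 145 + 0.483333 + 0.007964 = 145.4912972

70.590028° S, 145.491297° E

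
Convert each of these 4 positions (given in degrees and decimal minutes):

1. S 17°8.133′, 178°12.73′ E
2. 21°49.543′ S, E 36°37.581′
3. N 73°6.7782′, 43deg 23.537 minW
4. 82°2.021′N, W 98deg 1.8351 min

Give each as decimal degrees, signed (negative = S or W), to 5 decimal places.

Point 1:
  Latitude: 17 + 8.133/60 = 17.135550
  S → negative
  λ: 178 + 12.73/60 = 178.212167
  E ⇒ keep positive
Point 2:
  φ: 49.543′ = 0.825717°; total 21.825717
  S → negative
  λ: 37.581′ = 0.626350°; total 36.626350
  E → positive
Point 3:
  Latitude: 73 + 6.7782/60 = 73.112970
  N → positive
  Lon: 43 + 23.537/60 = 43.392283
  W → negative
Point 4:
  Lat: 82 + 2.021/60 = 82.033683
  N ⇒ keep positive
  λ: 1.8351′ = 0.030585°; total 98.030585
  W → negative

1. -17.13555, 178.21217
2. -21.82572, 36.62635
3. 73.11297, -43.39228
4. 82.03368, -98.03059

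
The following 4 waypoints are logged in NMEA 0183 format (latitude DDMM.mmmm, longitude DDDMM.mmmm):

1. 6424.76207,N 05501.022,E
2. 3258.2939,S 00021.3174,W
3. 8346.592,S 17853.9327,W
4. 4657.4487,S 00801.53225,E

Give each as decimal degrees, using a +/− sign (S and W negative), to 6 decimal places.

1. 64.412701, 55.017033
2. -32.971565, -0.355290
3. -83.776533, -178.898878
4. -46.957478, 8.025538

Point 1:
  Lat: split at 2 digits → 64° and 24.76207′; 64 + 24.76207/60 = 64.4127012
  N → positive
  λ: split at 3 digits → 055° and 1.022′; 55 + 1.022/60 = 55.0170333
  E → positive
Point 2:
  Lat: degrees = first 2 digits = 32, minutes = 58.2939; 32 + 58.2939/60 = 32.9715650
  hemisphere S, so the sign is −
  Longitude: split at 3 digits → 000° and 21.3174′; 0 + 21.3174/60 = 0.3552900
  W ⇒ negate
Point 3:
  Lat: degrees = first 2 digits = 83, minutes = 46.592; 83 + 46.592/60 = 83.7765333
  hemisphere S, so the sign is −
  Longitude: split at 3 digits → 178° and 53.9327′; 178 + 53.9327/60 = 178.8988783
  hemisphere W, so the sign is −
Point 4:
  Latitude: split at 2 digits → 46° and 57.4487′; 46 + 57.4487/60 = 46.9574783
  hemisphere S, so the sign is −
  Longitude: degrees = first 3 digits = 8, minutes = 1.53225; 8 + 1.53225/60 = 8.0255375
  E → positive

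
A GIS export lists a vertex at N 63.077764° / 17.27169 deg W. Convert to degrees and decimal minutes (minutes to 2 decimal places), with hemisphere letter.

63° 4.67′ N, 17° 16.30′ W

Latitude: fractional part 0.077764 → 4.6658 minutes
Longitude: 17° + 0.271690 × 60 = 17° 16.3014′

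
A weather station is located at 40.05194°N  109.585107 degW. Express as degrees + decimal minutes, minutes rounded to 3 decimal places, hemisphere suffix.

40° 3.116′ N, 109° 35.106′ W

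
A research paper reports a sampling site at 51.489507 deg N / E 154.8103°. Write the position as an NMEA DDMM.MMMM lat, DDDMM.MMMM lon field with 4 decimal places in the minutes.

5129.3704,N / 15448.6180,E

Lat: fractional part 0.489507 → 29.370420 minutes
Longitude: fractional part 0.810300 → 48.618000 minutes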